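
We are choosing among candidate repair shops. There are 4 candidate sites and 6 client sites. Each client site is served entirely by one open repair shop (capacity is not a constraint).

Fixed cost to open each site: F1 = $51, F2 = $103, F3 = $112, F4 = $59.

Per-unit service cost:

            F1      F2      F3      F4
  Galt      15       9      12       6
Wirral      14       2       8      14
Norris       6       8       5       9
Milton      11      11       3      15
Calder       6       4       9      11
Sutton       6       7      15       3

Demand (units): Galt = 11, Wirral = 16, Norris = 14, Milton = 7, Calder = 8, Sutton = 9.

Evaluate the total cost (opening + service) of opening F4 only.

Total cost: 695

Each client site is assigned to its cheapest site among the open ones.
{F4}: Galt→F4 6·11=66, Wirral→F4 14·16=224, Norris→F4 9·14=126, Milton→F4 15·7=105, Calder→F4 11·8=88, Sutton→F4 3·9=27. Service 636; fixed 59; total 695.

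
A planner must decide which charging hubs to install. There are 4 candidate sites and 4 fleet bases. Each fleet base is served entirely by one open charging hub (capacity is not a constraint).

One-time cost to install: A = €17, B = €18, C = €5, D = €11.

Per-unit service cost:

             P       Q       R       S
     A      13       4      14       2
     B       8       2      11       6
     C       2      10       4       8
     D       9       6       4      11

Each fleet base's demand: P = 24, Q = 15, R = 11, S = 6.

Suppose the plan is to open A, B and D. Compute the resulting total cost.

Each fleet base is assigned to its cheapest site among the open ones.
{A, B, D}: P→B 8·24=192, Q→B 2·15=30, R→D 4·11=44, S→A 2·6=12. Service 278; fixed 46; total 324.

Total cost: 324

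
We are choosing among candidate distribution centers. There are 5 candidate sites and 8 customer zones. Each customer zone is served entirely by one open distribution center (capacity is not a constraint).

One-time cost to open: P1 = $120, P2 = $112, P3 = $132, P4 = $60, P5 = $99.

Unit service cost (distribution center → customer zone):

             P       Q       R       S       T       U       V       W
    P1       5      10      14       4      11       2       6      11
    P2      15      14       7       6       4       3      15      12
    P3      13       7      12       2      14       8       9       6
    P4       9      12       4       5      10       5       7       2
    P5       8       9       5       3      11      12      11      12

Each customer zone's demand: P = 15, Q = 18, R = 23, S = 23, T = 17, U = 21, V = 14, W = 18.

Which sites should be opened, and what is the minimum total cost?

For any fixed open set, each customer zone goes to its cheapest open site; total = fixed + service.
{P1, P4}: P→P1 5·15=75, Q→P1 10·18=180, R→P4 4·23=92, S→P1 4·23=92, T→P4 10·17=170, U→P1 2·21=42, V→P1 6·14=84, W→P4 2·18=36. Service 771; fixed 180; total 951.
{P1, P2, P4}: P→P1 5·15=75, Q→P1 10·18=180, R→P4 4·23=92, S→P1 4·23=92, T→P2 4·17=68, U→P1 2·21=42, V→P1 6·14=84, W→P4 2·18=36. Service 669; fixed 292; total 961.
{P2, P3, P4}: service 664 + fixed 304 = 968
{P1, P2, P3, P4, P5}: service 569 + fixed 523 = 1092
No other subset beats 951.

Open P1 and P4; minimum total cost 951.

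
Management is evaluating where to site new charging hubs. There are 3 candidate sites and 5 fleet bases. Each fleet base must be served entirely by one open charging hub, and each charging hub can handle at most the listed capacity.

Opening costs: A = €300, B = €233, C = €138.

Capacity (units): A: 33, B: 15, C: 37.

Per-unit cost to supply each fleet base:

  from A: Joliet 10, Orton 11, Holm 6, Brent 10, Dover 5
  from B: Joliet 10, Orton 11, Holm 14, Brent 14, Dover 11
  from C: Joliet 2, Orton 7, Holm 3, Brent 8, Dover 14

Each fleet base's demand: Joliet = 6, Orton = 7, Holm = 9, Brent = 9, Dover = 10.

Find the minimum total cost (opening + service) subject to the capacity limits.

Minimum total cost: 641

Open {B, C}: Joliet→C 2·6=12, Orton→C 7·7=49, Holm→C 3·9=27, Brent→C 8·9=72, Dover→B 11·10=110.
Loads: B carries 10/15, C carries 31/37. Service 270; fixed 371; total 641.
Next best feasible plan costs 648.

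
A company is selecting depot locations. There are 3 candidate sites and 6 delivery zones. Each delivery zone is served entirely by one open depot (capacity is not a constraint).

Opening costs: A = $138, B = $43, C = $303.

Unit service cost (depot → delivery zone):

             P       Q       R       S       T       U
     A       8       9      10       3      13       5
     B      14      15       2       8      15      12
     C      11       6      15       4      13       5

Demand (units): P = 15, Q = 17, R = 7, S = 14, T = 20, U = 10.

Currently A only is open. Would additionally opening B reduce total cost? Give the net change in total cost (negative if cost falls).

Current service cost with {A}: 695.
Adding B: each delivery zone re-picks its cheapest; new service cost 639, saving 56.
Extra fixed cost: 43. Net change = 43 − 56 = -13.
(Totals: 833 → 820.)

Yes — net change −13 (cost falls by 13).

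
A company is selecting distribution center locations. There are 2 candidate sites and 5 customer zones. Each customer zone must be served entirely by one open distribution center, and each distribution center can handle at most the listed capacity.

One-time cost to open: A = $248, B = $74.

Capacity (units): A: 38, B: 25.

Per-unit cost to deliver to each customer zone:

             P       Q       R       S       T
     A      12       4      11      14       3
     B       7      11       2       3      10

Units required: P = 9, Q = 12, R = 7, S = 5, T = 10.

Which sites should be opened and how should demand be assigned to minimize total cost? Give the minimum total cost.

Minimum total cost: 492

Open {A, B}: P→B 7·9=63, Q→A 4·12=48, R→B 2·7=14, S→B 3·5=15, T→A 3·10=30.
Loads: A carries 22/38, B carries 21/25. Service 170; fixed 322; total 492.
Next best feasible plan costs 537.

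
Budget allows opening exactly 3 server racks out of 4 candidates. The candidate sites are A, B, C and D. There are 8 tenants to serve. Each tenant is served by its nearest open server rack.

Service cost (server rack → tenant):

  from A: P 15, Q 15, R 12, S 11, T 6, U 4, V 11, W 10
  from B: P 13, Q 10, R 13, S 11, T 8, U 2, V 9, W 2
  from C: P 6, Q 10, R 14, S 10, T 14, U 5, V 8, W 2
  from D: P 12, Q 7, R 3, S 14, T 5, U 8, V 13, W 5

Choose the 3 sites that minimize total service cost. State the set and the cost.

Choose B, C and D; total service cost 43.

With exactly 3 open, each tenant uses its cheapest among the chosen.
{B, C, D}: P→C 6, Q→D 7, R→D 3, S→C 10, T→D 5, U→B 2, V→C 8, W→B 2. Service cost 43.
{A, C, D}: service cost 45
{A, B, D}: service cost 51
Among all 4 size-3 choices, {B, C, D} is lowest.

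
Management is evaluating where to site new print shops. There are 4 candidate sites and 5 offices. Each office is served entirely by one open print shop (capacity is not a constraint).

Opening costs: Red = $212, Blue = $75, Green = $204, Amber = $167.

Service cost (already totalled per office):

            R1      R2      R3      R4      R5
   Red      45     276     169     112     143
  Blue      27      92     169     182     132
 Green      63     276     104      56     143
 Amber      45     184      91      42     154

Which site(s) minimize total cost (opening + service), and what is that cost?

For any fixed open set, each office goes to its cheapest open site; total = fixed + service.
{Blue, Amber}: R1→Blue 27, R2→Blue 92, R3→Amber 91, R4→Amber 42, R5→Blue 132. Service 384; fixed 242; total 626.
{Blue}: R1→Blue 27, R2→Blue 92, R3→Blue 169, R4→Blue 182, R5→Blue 132. Service 602; fixed 75; total 677.
{Amber}: R1→Amber 45, R2→Amber 184, R3→Amber 91, R4→Amber 42, R5→Amber 154. Service 516; fixed 167; total 683.
{Red, Blue, Green, Amber}: R1→Blue 27, R2→Blue 92, R3→Amber 91, R4→Amber 42, R5→Blue 132. Service 384; fixed 658; total 1042.
(All 15 nonempty subsets were checked; Blue and Amber is lowest.)

Open Blue and Amber; minimum total cost 626.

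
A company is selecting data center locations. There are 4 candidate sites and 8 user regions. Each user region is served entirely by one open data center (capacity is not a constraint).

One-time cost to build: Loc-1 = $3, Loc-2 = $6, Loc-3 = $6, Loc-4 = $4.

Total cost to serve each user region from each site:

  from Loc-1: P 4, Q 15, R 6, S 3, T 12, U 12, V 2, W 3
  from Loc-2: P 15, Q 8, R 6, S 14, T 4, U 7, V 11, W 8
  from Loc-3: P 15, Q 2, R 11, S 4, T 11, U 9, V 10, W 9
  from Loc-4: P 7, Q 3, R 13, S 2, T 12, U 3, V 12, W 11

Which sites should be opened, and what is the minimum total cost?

For any fixed open set, each user region goes to its cheapest open site; total = fixed + service.
{Loc-1, Loc-2, Loc-4}: P→Loc-1 4, Q→Loc-4 3, R→Loc-1 6, S→Loc-4 2, T→Loc-2 4, U→Loc-4 3, V→Loc-1 2, W→Loc-1 3. Service 27; fixed 13; total 40.
{Loc-1, Loc-4}: service 35 + fixed 7 = 42
{Loc-1, Loc-2, Loc-3, Loc-4}: service 26 + fixed 19 = 45
{Loc-1}: P→Loc-1 4, Q→Loc-1 15, R→Loc-1 6, S→Loc-1 3, T→Loc-1 12, U→Loc-1 12, V→Loc-1 2, W→Loc-1 3. Service 57; fixed 3; total 60.
No other subset beats 40.

Open Loc-1, Loc-2 and Loc-4; minimum total cost 40.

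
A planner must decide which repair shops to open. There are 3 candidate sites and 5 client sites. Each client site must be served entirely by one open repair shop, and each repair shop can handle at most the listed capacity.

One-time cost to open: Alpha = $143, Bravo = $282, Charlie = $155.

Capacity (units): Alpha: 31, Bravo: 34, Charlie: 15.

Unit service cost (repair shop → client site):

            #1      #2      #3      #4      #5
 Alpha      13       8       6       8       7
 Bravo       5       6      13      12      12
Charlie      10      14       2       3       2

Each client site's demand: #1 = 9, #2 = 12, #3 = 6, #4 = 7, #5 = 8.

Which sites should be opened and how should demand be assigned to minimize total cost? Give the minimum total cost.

Open {Alpha, Charlie}: #1→Alpha 13·9=117, #2→Alpha 8·12=96, #3→Alpha 6·6=36, #4→Charlie 3·7=21, #5→Charlie 2·8=16.
Loads: Alpha carries 27/31, Charlie carries 15/15. Service 286; fixed 298; total 584.
Next best feasible plan costs 595.

Minimum total cost: 584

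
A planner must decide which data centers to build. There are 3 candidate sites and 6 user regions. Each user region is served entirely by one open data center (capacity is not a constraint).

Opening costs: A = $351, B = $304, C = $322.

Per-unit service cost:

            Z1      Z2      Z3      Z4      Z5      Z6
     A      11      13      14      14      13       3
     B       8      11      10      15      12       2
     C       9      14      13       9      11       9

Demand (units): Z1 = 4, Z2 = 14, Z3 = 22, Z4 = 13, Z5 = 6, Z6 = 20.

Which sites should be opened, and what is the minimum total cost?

Open B only; minimum total cost 1017.

For any fixed open set, each user region goes to its cheapest open site; total = fixed + service.
{B}: Z1→B 8·4=32, Z2→B 11·14=154, Z3→B 10·22=220, Z4→B 15·13=195, Z5→B 12·6=72, Z6→B 2·20=40. Service 713; fixed 304; total 1017.
{C}: Z1→C 9·4=36, Z2→C 14·14=196, Z3→C 13·22=286, Z4→C 9·13=117, Z5→C 11·6=66, Z6→C 9·20=180. Service 881; fixed 322; total 1203.
{A}: service 854 + fixed 351 = 1205
{A, B, C}: service 629 + fixed 977 = 1606
No other subset beats 1017.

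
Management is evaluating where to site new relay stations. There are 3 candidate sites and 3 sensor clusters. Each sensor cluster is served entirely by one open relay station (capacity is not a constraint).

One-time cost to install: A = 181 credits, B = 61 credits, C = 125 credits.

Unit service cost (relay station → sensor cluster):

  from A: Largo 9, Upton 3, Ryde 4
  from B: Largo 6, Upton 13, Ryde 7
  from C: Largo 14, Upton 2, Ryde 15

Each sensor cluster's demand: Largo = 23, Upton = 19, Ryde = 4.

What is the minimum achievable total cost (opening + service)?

For any fixed open set, each sensor cluster goes to its cheapest open site; total = fixed + service.
{B, C}: Largo→B 6·23=138, Upton→C 2·19=38, Ryde→B 7·4=28. Service 204; fixed 186; total 390.
{A, B}: service 211 + fixed 242 = 453
{A}: Largo→A 9·23=207, Upton→A 3·19=57, Ryde→A 4·4=16. Service 280; fixed 181; total 461.
{A, B, C}: service 192 + fixed 367 = 559
No other subset beats 390.

Minimum total cost: 390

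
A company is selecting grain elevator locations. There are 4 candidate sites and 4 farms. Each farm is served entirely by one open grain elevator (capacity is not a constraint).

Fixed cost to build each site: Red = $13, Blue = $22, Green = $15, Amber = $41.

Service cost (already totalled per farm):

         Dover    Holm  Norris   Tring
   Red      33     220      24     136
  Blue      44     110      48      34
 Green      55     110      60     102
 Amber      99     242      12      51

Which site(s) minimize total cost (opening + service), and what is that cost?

For any fixed open set, each farm goes to its cheapest open site; total = fixed + service.
{Red, Blue}: Dover→Red 33, Holm→Blue 110, Norris→Red 24, Tring→Blue 34. Service 201; fixed 35; total 236.
{Red, Blue, Green}: service 201 + fixed 50 = 251
{Blue}: service 236 + fixed 22 = 258
{Red, Blue, Green, Amber}: service 189 + fixed 91 = 280
(All 15 nonempty subsets were checked; Red and Blue is lowest.)

Open Red and Blue; minimum total cost 236.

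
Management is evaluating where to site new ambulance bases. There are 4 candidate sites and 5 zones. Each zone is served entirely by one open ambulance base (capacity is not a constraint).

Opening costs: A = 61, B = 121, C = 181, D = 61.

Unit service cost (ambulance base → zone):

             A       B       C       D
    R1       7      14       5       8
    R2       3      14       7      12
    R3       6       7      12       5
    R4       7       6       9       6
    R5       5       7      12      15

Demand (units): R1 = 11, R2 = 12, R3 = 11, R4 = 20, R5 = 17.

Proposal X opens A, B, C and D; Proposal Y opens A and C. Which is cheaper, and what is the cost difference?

Proposal Y is cheaper by 151.

Proposal X: {A, B, C, D}: R1→C 5·11=55, R2→A 3·12=36, R3→D 5·11=55, R4→B 6·20=120, R5→A 5·17=85. Service 351; fixed 424; total 775.
Proposal Y: {A, C}: R1→C 5·11=55, R2→A 3·12=36, R3→A 6·11=66, R4→A 7·20=140, R5→A 5·17=85. Service 382; fixed 242; total 624.
Difference: |775 − 624| = 151.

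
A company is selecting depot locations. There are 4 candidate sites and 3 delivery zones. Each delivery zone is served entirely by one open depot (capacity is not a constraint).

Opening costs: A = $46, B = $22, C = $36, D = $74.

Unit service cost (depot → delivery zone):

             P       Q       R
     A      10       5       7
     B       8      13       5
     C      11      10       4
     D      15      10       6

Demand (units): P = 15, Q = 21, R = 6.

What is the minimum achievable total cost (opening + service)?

For any fixed open set, each delivery zone goes to its cheapest open site; total = fixed + service.
{A, B}: P→B 8·15=120, Q→A 5·21=105, R→B 5·6=30. Service 255; fixed 68; total 323.
{A}: P→A 10·15=150, Q→A 5·21=105, R→A 7·6=42. Service 297; fixed 46; total 343.
{A, B, C}: P→B 8·15=120, Q→A 5·21=105, R→C 4·6=24. Service 249; fixed 104; total 353.
{A, B, C, D}: P→B 8·15=120, Q→A 5·21=105, R→C 4·6=24. Service 249; fixed 178; total 427.
No other subset beats 323.

Minimum total cost: 323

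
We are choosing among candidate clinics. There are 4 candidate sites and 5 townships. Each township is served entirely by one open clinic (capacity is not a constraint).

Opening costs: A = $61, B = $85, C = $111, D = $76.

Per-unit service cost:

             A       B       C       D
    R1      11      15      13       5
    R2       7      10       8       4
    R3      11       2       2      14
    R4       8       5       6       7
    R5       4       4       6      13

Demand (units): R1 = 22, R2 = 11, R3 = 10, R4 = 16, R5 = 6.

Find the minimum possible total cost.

For any fixed open set, each township goes to its cheapest open site; total = fixed + service.
{B, D}: R1→D 5·22=110, R2→D 4·11=44, R3→B 2·10=20, R4→B 5·16=80, R5→B 4·6=24. Service 278; fixed 161; total 439.
{C, D}: service 306 + fixed 187 = 493
{A, B, D}: R1→D 5·22=110, R2→D 4·11=44, R3→B 2·10=20, R4→B 5·16=80, R5→A 4·6=24. Service 278; fixed 222; total 500.
{A, B, C, D}: service 278 + fixed 333 = 611
No other subset beats 439.

Minimum total cost: 439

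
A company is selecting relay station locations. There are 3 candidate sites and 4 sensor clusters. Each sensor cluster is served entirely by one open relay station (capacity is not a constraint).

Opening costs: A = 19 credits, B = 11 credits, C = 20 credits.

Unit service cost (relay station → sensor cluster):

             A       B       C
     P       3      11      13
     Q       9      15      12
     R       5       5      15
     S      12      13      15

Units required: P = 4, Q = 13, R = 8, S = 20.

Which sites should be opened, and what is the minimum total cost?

For any fixed open set, each sensor cluster goes to its cheapest open site; total = fixed + service.
{A}: P→A 3·4=12, Q→A 9·13=117, R→A 5·8=40, S→A 12·20=240. Service 409; fixed 19; total 428.
{A, B}: service 409 + fixed 30 = 439
{A, C}: P→A 3·4=12, Q→A 9·13=117, R→A 5·8=40, S→A 12·20=240. Service 409; fixed 39; total 448.
{A, B, C}: service 409 + fixed 50 = 459
No other subset beats 428.

Open A only; minimum total cost 428.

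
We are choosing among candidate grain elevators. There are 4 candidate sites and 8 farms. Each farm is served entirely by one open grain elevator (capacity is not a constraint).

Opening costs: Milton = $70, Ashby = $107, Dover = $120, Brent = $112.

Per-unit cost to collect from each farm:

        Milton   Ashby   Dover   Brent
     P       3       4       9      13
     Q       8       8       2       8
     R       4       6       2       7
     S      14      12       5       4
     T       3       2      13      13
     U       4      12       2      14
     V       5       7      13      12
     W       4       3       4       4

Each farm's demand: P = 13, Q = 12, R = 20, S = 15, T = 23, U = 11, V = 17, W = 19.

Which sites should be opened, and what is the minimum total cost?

Open Milton and Dover; minimum total cost 620.

For any fixed open set, each farm goes to its cheapest open site; total = fixed + service.
{Milton, Dover}: P→Milton 3·13=39, Q→Dover 2·12=24, R→Dover 2·20=40, S→Dover 5·15=75, T→Milton 3·23=69, U→Dover 2·11=22, V→Milton 5·17=85, W→Milton 4·19=76. Service 430; fixed 190; total 620.
{Ashby, Dover}: service 435 + fixed 227 = 662
{Milton, Ashby, Dover}: service 388 + fixed 297 = 685
{Milton, Ashby, Dover, Brent}: service 373 + fixed 409 = 782
(All 15 nonempty subsets were checked; Milton and Dover is lowest.)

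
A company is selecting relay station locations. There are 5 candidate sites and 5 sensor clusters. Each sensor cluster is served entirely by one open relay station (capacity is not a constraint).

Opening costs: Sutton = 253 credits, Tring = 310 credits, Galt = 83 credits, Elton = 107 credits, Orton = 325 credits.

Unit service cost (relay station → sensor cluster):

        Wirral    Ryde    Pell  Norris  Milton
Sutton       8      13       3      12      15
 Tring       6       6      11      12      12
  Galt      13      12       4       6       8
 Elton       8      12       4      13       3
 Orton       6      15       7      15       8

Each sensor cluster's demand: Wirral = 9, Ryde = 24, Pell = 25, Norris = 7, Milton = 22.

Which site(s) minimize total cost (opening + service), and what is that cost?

Open Elton only; minimum total cost 724.

For any fixed open set, each sensor cluster goes to its cheapest open site; total = fixed + service.
{Elton}: Wirral→Elton 8·9=72, Ryde→Elton 12·24=288, Pell→Elton 4·25=100, Norris→Elton 13·7=91, Milton→Elton 3·22=66. Service 617; fixed 107; total 724.
{Galt, Elton}: Wirral→Elton 8·9=72, Ryde→Galt 12·24=288, Pell→Galt 4·25=100, Norris→Galt 6·7=42, Milton→Elton 3·22=66. Service 568; fixed 190; total 758.
{Galt}: service 723 + fixed 83 = 806
{Sutton, Tring, Galt, Elton, Orton}: Wirral→Tring 6·9=54, Ryde→Tring 6·24=144, Pell→Sutton 3·25=75, Norris→Galt 6·7=42, Milton→Elton 3·22=66. Service 381; fixed 1078; total 1459.
No other subset beats 724.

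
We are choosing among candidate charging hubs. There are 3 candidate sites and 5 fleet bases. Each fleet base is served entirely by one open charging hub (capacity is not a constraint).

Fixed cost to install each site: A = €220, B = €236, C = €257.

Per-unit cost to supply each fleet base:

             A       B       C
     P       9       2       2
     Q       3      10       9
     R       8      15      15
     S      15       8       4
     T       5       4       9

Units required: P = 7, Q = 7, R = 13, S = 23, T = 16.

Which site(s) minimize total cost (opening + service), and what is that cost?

For any fixed open set, each fleet base goes to its cheapest open site; total = fixed + service.
{B}: P→B 2·7=14, Q→B 10·7=70, R→B 15·13=195, S→B 8·23=184, T→B 4·16=64. Service 527; fixed 236; total 763.
{C}: service 508 + fixed 257 = 765
{A, C}: service 311 + fixed 477 = 788
{A, B, C}: service 295 + fixed 713 = 1008
No other subset beats 763.

Open B only; minimum total cost 763.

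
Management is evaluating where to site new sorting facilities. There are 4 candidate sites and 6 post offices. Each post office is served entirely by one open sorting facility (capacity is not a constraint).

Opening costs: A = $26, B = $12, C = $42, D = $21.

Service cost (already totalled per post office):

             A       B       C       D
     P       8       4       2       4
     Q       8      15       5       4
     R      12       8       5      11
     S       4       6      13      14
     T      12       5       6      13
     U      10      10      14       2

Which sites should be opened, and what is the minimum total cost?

For any fixed open set, each post office goes to its cheapest open site; total = fixed + service.
{B}: P→B 4, Q→B 15, R→B 8, S→B 6, T→B 5, U→B 10. Service 48; fixed 12; total 60.
{B, D}: service 29 + fixed 33 = 62
{D}: P→D 4, Q→D 4, R→D 11, S→D 14, T→D 13, U→D 2. Service 48; fixed 21; total 69.
{A, B, C, D}: service 22 + fixed 101 = 123
No other subset beats 60.

Open B only; minimum total cost 60.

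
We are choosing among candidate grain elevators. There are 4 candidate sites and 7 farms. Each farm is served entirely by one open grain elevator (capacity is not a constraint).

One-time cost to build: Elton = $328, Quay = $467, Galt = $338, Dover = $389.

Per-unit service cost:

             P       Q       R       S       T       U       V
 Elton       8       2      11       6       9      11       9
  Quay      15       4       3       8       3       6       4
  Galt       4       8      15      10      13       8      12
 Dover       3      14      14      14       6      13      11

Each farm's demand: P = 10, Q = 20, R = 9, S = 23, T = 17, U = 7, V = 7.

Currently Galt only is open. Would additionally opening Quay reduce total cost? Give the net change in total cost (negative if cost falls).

Yes — net change −7 (cost falls by 7).

Current service cost with {Galt}: 926.
Adding Quay: each farm re-picks its cheapest; new service cost 452, saving 474.
Extra fixed cost: 467. Net change = 467 − 474 = -7.
(Totals: 1264 → 1257.)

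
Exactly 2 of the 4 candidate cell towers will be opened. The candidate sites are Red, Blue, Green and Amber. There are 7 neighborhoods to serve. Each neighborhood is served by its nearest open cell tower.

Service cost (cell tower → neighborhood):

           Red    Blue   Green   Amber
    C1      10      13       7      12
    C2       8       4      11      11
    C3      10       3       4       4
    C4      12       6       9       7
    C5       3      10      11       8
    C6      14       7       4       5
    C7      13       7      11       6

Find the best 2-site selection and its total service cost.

Choose Red and Blue; total service cost 40.

With exactly 2 open, each neighborhood uses its cheapest among the chosen.
{Red, Blue}: C1→Red 10, C2→Blue 4, C3→Blue 3, C4→Blue 6, C5→Red 3, C6→Blue 7, C7→Blue 7. Service cost 40.
{Blue, Green}: service cost 41
{Red, Amber}: service cost 43
Among all 6 size-2 choices, {Red, Blue} is lowest.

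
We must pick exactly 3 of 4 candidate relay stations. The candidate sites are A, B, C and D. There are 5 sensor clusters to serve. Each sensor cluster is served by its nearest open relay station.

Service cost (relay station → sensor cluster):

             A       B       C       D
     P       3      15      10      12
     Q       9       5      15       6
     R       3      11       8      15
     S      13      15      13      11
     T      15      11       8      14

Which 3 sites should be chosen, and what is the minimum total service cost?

With exactly 3 open, each sensor cluster uses its cheapest among the chosen.
{A, C, D}: P→A 3, Q→D 6, R→A 3, S→D 11, T→C 8. Service cost 31.
{A, B, C}: service cost 32
{A, B, D}: service cost 33
Among all 4 size-3 choices, {A, C, D} is lowest.

Choose A, C and D; total service cost 31.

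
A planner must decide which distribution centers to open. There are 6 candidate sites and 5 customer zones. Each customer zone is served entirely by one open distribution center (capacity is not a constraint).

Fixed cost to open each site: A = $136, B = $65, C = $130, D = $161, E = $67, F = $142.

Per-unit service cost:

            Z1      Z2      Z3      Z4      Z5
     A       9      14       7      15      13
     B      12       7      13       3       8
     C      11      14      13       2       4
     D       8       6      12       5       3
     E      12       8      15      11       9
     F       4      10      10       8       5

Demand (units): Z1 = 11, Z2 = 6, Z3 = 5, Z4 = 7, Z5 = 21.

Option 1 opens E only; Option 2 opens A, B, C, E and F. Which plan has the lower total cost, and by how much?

Option 1 is cheaper by 171.

Option 1: {E}: Z1→E 12·11=132, Z2→E 8·6=48, Z3→E 15·5=75, Z4→E 11·7=77, Z5→E 9·21=189. Service 521; fixed 67; total 588.
Option 2: {A, B, C, E, F}: Z1→F 4·11=44, Z2→B 7·6=42, Z3→A 7·5=35, Z4→C 2·7=14, Z5→C 4·21=84. Service 219; fixed 540; total 759.
Difference: |588 − 759| = 171.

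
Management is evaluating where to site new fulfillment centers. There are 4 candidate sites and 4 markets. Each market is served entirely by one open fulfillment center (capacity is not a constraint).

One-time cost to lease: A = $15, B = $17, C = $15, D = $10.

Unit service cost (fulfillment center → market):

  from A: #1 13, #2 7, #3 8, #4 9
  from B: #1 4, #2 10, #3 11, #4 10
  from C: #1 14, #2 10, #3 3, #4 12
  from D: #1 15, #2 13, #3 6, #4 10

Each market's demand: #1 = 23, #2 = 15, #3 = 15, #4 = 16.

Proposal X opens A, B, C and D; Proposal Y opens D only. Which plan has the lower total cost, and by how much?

Proposal X is cheaper by 357.

Proposal X: {A, B, C, D}: #1→B 4·23=92, #2→A 7·15=105, #3→C 3·15=45, #4→A 9·16=144. Service 386; fixed 57; total 443.
Proposal Y: {D}: #1→D 15·23=345, #2→D 13·15=195, #3→D 6·15=90, #4→D 10·16=160. Service 790; fixed 10; total 800.
Difference: |443 − 800| = 357.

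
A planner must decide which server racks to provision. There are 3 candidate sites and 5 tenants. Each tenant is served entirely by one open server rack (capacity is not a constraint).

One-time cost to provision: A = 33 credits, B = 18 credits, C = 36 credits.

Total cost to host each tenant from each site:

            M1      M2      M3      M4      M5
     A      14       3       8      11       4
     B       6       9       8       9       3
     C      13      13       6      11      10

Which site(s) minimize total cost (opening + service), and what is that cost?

Open B only; minimum total cost 53.

For any fixed open set, each tenant goes to its cheapest open site; total = fixed + service.
{B}: M1→B 6, M2→B 9, M3→B 8, M4→B 9, M5→B 3. Service 35; fixed 18; total 53.
{A}: M1→A 14, M2→A 3, M3→A 8, M4→A 11, M5→A 4. Service 40; fixed 33; total 73.
{A, B}: service 29 + fixed 51 = 80
{A, B, C}: M1→B 6, M2→A 3, M3→C 6, M4→B 9, M5→B 3. Service 27; fixed 87; total 114.
No other subset beats 53.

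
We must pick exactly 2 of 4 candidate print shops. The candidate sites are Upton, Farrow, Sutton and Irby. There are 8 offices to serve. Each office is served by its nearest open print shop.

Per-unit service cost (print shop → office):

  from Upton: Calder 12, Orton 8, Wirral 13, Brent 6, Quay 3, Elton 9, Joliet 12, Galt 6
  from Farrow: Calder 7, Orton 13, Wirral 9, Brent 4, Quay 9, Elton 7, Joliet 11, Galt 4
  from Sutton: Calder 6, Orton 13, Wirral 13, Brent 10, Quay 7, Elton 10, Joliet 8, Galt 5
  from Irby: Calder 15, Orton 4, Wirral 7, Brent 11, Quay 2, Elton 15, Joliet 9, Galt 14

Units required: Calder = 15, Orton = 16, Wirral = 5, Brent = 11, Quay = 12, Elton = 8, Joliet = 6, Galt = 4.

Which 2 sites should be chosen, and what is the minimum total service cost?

Choose Farrow and Irby; total service cost 398.

With exactly 2 open, each office uses its cheapest among the chosen.
{Farrow, Irby}: Calder→Farrow 7·15=105, Orton→Irby 4·16=64, Wirral→Irby 7·5=35, Brent→Farrow 4·11=44, Quay→Irby 2·12=24, Elton→Farrow 7·8=56, Joliet→Irby 9·6=54, Galt→Farrow 4·4=16. Service cost 398.
{Sutton, Irby}: service cost 471
{Upton, Farrow}: service cost 496
Among all 6 size-2 choices, {Farrow, Irby} is lowest.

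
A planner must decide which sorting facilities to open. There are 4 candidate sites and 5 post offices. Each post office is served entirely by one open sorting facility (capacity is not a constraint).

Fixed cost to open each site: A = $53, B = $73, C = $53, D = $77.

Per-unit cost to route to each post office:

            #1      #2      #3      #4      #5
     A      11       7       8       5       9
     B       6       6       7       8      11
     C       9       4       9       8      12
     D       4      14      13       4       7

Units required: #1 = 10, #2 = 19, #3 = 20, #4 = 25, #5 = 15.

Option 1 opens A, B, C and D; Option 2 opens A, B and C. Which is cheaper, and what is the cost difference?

Option 1: {A, B, C, D}: #1→D 4·10=40, #2→C 4·19=76, #3→B 7·20=140, #4→D 4·25=100, #5→D 7·15=105. Service 461; fixed 256; total 717.
Option 2: {A, B, C}: #1→B 6·10=60, #2→C 4·19=76, #3→B 7·20=140, #4→A 5·25=125, #5→A 9·15=135. Service 536; fixed 179; total 715.
Difference: |717 − 715| = 2.

Option 2 is cheaper by 2.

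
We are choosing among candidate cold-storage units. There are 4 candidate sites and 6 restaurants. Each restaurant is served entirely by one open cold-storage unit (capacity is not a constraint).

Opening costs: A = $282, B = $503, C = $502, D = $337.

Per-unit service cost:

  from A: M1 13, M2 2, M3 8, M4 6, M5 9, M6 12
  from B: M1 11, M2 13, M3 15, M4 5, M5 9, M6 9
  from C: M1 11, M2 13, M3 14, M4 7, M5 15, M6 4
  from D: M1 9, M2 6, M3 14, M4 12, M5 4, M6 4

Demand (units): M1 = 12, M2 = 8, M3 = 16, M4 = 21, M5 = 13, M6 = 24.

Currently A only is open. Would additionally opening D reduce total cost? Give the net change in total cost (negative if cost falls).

No — net change +32 (cost rises by 32).

Current service cost with {A}: 831.
Adding D: each restaurant re-picks its cheapest; new service cost 526, saving 305.
Extra fixed cost: 337. Net change = 337 − 305 = 32.
(Totals: 1113 → 1145.)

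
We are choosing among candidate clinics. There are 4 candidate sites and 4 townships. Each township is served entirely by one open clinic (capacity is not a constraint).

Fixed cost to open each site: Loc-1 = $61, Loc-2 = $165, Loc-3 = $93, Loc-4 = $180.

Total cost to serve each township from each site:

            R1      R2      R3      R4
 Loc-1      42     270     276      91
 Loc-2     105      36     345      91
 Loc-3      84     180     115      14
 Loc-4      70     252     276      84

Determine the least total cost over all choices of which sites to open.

For any fixed open set, each township goes to its cheapest open site; total = fixed + service.
{Loc-3}: R1→Loc-3 84, R2→Loc-3 180, R3→Loc-3 115, R4→Loc-3 14. Service 393; fixed 93; total 486.
{Loc-1, Loc-3}: R1→Loc-1 42, R2→Loc-3 180, R3→Loc-3 115, R4→Loc-3 14. Service 351; fixed 154; total 505.
{Loc-2, Loc-3}: service 249 + fixed 258 = 507
{Loc-1, Loc-2, Loc-3, Loc-4}: service 207 + fixed 499 = 706
No other subset beats 486.

Minimum total cost: 486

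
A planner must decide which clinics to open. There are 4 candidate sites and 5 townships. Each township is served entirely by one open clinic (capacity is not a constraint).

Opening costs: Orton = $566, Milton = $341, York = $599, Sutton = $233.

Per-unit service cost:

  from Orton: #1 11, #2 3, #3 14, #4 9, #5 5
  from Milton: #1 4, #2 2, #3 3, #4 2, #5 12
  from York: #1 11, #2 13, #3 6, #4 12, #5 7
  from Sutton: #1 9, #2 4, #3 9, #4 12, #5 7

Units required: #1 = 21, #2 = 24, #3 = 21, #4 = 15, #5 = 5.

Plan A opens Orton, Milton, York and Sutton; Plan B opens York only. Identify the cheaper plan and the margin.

Plan B is cheaper by 506.

Plan A: {Orton, Milton, York, Sutton}: #1→Milton 4·21=84, #2→Milton 2·24=48, #3→Milton 3·21=63, #4→Milton 2·15=30, #5→Orton 5·5=25. Service 250; fixed 1739; total 1989.
Plan B: {York}: #1→York 11·21=231, #2→York 13·24=312, #3→York 6·21=126, #4→York 12·15=180, #5→York 7·5=35. Service 884; fixed 599; total 1483.
Difference: |1989 − 1483| = 506.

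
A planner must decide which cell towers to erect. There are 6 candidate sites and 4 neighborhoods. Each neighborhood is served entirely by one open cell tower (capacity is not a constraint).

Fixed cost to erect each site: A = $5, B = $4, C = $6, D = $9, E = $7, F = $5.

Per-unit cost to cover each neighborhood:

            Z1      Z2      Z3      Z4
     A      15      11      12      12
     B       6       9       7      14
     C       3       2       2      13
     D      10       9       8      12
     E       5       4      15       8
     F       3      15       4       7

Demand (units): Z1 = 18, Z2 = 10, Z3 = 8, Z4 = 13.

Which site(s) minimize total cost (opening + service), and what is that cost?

For any fixed open set, each neighborhood goes to its cheapest open site; total = fixed + service.
{C, F}: Z1→C 3·18=54, Z2→C 2·10=20, Z3→C 2·8=16, Z4→F 7·13=91. Service 181; fixed 11; total 192.
{B, C, F}: service 181 + fixed 15 = 196
{A, C, F}: service 181 + fixed 16 = 197
{A, B, C, D, E, F}: service 181 + fixed 36 = 217
No other subset beats 192.

Open C and F; minimum total cost 192.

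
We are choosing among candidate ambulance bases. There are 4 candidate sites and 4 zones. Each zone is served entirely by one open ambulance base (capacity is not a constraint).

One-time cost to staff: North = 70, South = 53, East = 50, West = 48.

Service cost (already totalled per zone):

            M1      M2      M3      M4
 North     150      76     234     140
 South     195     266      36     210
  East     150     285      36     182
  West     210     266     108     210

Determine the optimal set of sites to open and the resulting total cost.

For any fixed open set, each zone goes to its cheapest open site; total = fixed + service.
{North, East}: M1→North 150, M2→North 76, M3→East 36, M4→North 140. Service 402; fixed 120; total 522.
{North, South}: M1→North 150, M2→North 76, M3→South 36, M4→North 140. Service 402; fixed 123; total 525.
{North, East, West}: M1→North 150, M2→North 76, M3→East 36, M4→North 140. Service 402; fixed 168; total 570.
{North, South, East, West}: service 402 + fixed 221 = 623
No other subset beats 522.

Open North and East; minimum total cost 522.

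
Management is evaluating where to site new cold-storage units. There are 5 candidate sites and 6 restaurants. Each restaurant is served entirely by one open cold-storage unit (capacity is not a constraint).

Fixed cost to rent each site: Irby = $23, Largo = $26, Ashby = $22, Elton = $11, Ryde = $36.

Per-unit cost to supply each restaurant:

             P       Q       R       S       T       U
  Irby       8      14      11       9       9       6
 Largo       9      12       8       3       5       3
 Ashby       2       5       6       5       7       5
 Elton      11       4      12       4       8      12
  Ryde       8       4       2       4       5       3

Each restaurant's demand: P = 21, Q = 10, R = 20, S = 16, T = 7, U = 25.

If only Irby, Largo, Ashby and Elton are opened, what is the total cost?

Total cost: 442

Each restaurant is assigned to its cheapest site among the open ones.
{Irby, Largo, Ashby, Elton}: P→Ashby 2·21=42, Q→Elton 4·10=40, R→Ashby 6·20=120, S→Largo 3·16=48, T→Largo 5·7=35, U→Largo 3·25=75. Service 360; fixed 82; total 442.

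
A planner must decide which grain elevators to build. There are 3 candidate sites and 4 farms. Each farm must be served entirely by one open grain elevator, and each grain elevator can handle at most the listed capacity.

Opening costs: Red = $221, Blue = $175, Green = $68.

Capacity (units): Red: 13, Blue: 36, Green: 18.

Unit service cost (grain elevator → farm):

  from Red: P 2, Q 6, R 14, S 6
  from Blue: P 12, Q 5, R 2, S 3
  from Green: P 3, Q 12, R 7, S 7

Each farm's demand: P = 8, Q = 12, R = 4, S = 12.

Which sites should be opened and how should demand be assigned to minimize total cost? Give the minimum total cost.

Minimum total cost: 371

Open {Blue, Green}: P→Green 3·8=24, Q→Blue 5·12=60, R→Blue 2·4=8, S→Blue 3·12=36.
Loads: Blue carries 28/36, Green carries 8/18. Service 128; fixed 243; total 371.
Next best feasible plan costs 375.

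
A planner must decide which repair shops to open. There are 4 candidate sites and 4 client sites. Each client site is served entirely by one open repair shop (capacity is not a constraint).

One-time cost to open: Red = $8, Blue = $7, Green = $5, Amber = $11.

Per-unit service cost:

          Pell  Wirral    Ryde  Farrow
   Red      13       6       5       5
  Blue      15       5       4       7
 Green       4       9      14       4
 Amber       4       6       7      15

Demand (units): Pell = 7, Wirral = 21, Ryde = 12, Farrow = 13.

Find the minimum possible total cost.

Minimum total cost: 245

For any fixed open set, each client site goes to its cheapest open site; total = fixed + service.
{Blue, Green}: Pell→Green 4·7=28, Wirral→Blue 5·21=105, Ryde→Blue 4·12=48, Farrow→Green 4·13=52. Service 233; fixed 12; total 245.
{Red, Blue, Green}: service 233 + fixed 20 = 253
{Blue, Green, Amber}: service 233 + fixed 23 = 256
{Red, Blue, Green, Amber}: Pell→Green 4·7=28, Wirral→Blue 5·21=105, Ryde→Blue 4·12=48, Farrow→Green 4·13=52. Service 233; fixed 31; total 264.
No other subset beats 245.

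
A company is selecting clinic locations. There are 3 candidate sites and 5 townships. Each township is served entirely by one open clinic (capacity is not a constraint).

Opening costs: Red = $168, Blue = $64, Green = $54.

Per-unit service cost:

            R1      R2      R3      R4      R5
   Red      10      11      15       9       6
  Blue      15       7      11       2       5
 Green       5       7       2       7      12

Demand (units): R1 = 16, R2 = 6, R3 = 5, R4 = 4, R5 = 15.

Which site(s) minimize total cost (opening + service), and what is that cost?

Open Blue and Green; minimum total cost 333.

For any fixed open set, each township goes to its cheapest open site; total = fixed + service.
{Blue, Green}: R1→Green 5·16=80, R2→Blue 7·6=42, R3→Green 2·5=10, R4→Blue 2·4=8, R5→Blue 5·15=75. Service 215; fixed 118; total 333.
{Green}: service 340 + fixed 54 = 394
{Red, Green}: service 250 + fixed 222 = 472
{Red, Blue, Green}: service 215 + fixed 286 = 501
No other subset beats 333.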